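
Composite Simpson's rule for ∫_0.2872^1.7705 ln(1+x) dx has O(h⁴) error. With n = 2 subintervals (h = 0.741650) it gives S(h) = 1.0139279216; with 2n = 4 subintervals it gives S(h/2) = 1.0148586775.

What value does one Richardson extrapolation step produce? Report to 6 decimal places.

1.014921

Method order is 4; weight 2^4 = 16.
16×1.0148586775 = 16.2377388400; 16.2377388400 − 1.0139279216 = 15.2238109184
Denominator 16 − 1 = 15.
Extrapolated: 15.2238109184 / 15 = 1.0149207279
Gap between inputs: 9.308e-04; correction applied: +0.0000620504.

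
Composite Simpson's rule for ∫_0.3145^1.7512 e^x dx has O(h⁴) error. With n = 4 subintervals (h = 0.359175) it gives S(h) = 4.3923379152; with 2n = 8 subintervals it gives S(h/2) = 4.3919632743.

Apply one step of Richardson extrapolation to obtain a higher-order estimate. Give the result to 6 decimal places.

With r = 4 the leading error scales as h^4, so the weight is 2^4 = 16.
2^4×A(h/2) = 70.2714123888; minus A(h) gives 65.8790744736.
Denominator 16 − 1 = 15.
(16×4.3919632743 − 4.3923379152)/(16 − 1) = 4.3919382982
Correction |R − A(h/2)| = 2.498e-05; gap |A(h/2) − A(h)| = 3.746e-04.

4.391938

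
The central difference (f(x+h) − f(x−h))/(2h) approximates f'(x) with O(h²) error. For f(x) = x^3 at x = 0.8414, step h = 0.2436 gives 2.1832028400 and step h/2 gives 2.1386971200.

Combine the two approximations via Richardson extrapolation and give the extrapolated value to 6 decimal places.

Error is O(h^2); halving h shrinks it by 2^2 = 4.
Numerator 4·A(h/2) − A(h) = 4·2.1386971200 − 2.1832028400 = 6.3715856400
6.3715856400 ÷ 3 = 2.1238618800

2.123862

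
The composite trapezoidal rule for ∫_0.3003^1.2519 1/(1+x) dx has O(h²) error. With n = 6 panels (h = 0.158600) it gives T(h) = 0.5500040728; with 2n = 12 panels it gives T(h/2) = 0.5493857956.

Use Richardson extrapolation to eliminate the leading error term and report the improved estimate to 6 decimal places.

r = 2: numerator weight 4, denominator 3.
4*0.5493857956 = 2.1975431824; subtract 0.5500040728 → 1.6475391096
R = 1.6475391096/3 = 0.5491797032
Correction |R − A(h/2)| = 2.061e-04; gap |A(h/2) − A(h)| = 6.183e-04.

0.549180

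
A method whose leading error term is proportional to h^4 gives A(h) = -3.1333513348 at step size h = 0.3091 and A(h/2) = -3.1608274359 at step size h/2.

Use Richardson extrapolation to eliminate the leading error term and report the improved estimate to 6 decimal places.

Method order is 4; weight 2^4 = 16.
Top: 16(-3.1608274359) − (-3.1333513348) = -47.4398876396
Denominator 16 − 1 = 15.
Result: -3.1626591760

-3.162659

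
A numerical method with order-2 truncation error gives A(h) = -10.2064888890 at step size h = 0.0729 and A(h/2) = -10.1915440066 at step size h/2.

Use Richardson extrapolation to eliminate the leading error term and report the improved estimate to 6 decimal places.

-10.186562

With r = 2 the leading error scales as h^2, so the weight is 2^2 = 4.
4 × (-10.1915440066) − (-10.2064888890) = -30.5596871374
Denominator 4 − 1 = 3.
So the Richardson estimate is -10.1865623791.
Correction |R − A(h/2)| = 4.982e-03; gap |A(h/2) − A(h)| = 1.494e-02.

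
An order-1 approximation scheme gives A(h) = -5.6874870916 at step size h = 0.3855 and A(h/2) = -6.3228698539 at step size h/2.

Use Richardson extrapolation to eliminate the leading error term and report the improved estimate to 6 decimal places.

-6.958253

With r = 1 the leading error scales as h^1, so the weight is 2^1 = 2.
2 × (-6.3228698539) − (-5.6874870916) = -6.9582526162
R = (-6.9582526162)/1 = -6.9582526162
Gap between inputs: 6.354e-01; correction applied: −0.6353827623.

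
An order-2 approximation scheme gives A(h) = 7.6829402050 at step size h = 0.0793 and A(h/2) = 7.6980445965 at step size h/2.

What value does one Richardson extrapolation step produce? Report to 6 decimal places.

r = 2, so 2^r = 4.
4*7.6980445965 − 7.6829402050 = 23.1092381810
Divide by 2^2 − 1 = 3.
(4*7.6980445965 − 7.6829402050)/(4 − 1) = 7.7030793937
Correction |R − A(h/2)| = 5.035e-03; gap |A(h/2) − A(h)| = 1.510e-02.

7.703079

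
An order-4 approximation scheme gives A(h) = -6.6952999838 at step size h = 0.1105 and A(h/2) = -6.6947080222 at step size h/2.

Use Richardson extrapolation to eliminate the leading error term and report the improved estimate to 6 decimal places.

-6.694669

Order 4 gives 2^r = 16 and 2^r − 1 = 15.
16*(-6.6947080222) = -107.1153283552; subtract (-6.6952999838) → -100.4200283714
Divide by 2^4 − 1 = 15.
Result: -6.6946685581
Correction |R − A(h/2)| = 3.946e-05; gap |A(h/2) − A(h)| = 5.920e-04.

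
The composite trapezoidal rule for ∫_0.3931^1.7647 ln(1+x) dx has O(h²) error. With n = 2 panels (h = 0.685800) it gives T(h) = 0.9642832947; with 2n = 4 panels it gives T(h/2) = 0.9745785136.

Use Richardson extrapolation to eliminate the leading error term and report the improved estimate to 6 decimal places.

0.978010

With r = 2 the leading error scales as h^2, so the weight is 2^2 = 4.
4*0.9745785136 = 3.8983140544; subtract 0.9642832947 → 2.9340307597
Denominator 4 − 1 = 3.
Result: 0.9780102532
Correction |R − A(h/2)| = 3.432e-03; gap |A(h/2) − A(h)| = 1.030e-02.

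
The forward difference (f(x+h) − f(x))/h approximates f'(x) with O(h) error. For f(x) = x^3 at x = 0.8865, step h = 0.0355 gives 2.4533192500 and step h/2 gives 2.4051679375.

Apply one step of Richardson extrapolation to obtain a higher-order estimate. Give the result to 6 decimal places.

2.357017

r = 1: numerator weight 2, denominator 1.
2×2.4051679375 = 4.8103358750; subtract 2.4533192500 → 2.3570166250
Denominator 2 − 1 = 1.
Result: 2.3570166250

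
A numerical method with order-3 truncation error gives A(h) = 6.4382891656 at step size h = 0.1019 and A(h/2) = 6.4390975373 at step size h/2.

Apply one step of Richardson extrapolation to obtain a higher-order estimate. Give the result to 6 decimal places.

6.439213

r = 3, so 2^r = 8.
Difference of the inputs: 6.4390975373 − 6.4382891656 = 0.0008083717
Divide by 2^3 − 1 = 7: 0.0008083717/7 = 0.0001154817
R = 6.4390975373 + 0.0001154817 = 6.4392130190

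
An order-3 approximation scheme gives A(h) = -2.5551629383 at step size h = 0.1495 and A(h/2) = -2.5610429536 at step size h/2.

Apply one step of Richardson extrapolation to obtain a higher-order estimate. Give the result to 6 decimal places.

r = 3: numerator weight 8, denominator 7.
8 × (-2.5610429536) − (-2.5551629383) = -17.9331806905
Denominator 8 − 1 = 7.
R = (-17.9331806905)/7 = -2.5618829558
Correction |R − A(h/2)| = 8.400e-04; gap |A(h/2) − A(h)| = 5.880e-03.

-2.561883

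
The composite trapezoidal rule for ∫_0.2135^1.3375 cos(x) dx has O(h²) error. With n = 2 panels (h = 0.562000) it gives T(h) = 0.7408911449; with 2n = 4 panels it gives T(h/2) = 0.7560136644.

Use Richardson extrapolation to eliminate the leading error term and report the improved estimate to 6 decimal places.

0.761055

Method order is 2; weight 2^2 = 4.
2^2 × A(h/2) = 3.0240546576; minus A(h) gives 2.2831635127.
R = 2.2831635127/3 = 0.7610545042
Correction |R − A(h/2)| = 5.041e-03; gap |A(h/2) − A(h)| = 1.512e-02.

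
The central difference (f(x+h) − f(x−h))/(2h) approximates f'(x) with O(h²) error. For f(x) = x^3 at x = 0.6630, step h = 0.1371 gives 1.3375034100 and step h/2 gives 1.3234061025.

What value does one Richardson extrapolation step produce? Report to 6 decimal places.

The method has order 2: 2^2 = 4.
Difference of the inputs: 1.3234061025 − 1.3375034100 = -0.0140973075
Correction (A(h/2) − A(h))/(4 − 1) = (-0.0140973075)/3 = -0.0046991025
R = A(h/2) + (A(h/2) − A(h))/3 = 1.3234061025 − 0.0046991025 = 1.3187070000

1.318707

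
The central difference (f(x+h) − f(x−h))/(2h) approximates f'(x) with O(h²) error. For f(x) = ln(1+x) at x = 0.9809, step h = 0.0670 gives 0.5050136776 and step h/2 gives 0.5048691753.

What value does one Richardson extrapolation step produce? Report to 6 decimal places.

0.504821

With r = 2 the leading error scales as h^2, so the weight is 2^2 = 4.
Numerator 4 × A(h/2) − A(h) = 4 × 0.5048691753 − 0.5050136776 = 1.5144630236
Denominator 4 − 1 = 3.
1.5144630236 ÷ 3 = 0.5048210079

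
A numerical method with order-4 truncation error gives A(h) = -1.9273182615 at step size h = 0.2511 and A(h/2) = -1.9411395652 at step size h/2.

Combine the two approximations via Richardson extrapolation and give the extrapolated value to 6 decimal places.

-1.942061

The method has order 4: 2^4 = 16.
Top: 16(-1.9411395652) − (-1.9273182615) = -29.1309147817
(16*(-1.9411395652) − (-1.9273182615))/(16 − 1) = -1.9420609854
Shift from A(h/2): −0.0009214202.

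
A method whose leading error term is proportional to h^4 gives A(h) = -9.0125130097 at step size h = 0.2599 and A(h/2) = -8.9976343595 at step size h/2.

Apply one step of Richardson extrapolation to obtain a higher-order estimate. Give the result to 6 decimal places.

With r = 4 the leading error scales as h^4, so the weight is 2^4 = 16.
Difference of the inputs: -8.9976343595 − (-9.0125130097) = 0.0148786502
Correction (A(h/2) − A(h))/(16 − 1) = 0.0148786502/15 = 0.0009919100
R = -8.9976343595 + 0.0009919100 = -8.9966424495
Gap between inputs: 1.488e-02; correction applied: +0.0009919100.

-8.996642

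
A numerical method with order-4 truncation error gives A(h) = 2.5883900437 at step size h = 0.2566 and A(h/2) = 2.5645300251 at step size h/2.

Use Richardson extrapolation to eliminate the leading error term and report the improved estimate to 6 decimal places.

2.562939

The method has order 4: 2^4 = 16.
16*2.5645300251 = 41.0324804016; 41.0324804016 − 2.5883900437 = 38.4440903579
38.4440903579 ÷ 15 = 2.5629393572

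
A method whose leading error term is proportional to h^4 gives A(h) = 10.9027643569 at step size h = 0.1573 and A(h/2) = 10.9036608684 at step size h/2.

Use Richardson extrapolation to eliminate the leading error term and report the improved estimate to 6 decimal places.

10.903721

The method has order 4: 2^4 = 16.
16 × 10.9036608684 − 10.9027643569 = 163.5558095375
Denominator 16 − 1 = 15.
Extrapolated: 163.5558095375 / 15 = 10.9037206358
Correction |R − A(h/2)| = 5.977e-05; gap |A(h/2) − A(h)| = 8.965e-04.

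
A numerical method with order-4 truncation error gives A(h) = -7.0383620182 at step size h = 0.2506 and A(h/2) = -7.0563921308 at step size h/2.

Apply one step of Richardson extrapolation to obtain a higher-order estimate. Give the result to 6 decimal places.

With r = 4 the leading error scales as h^4, so the weight is 2^4 = 16.
Top: 16(-7.0563921308) − (-7.0383620182) = -105.8639120746
Divide by 2^4 − 1 = 15.
R = (-105.8639120746)/15 = -7.0575941383

-7.057594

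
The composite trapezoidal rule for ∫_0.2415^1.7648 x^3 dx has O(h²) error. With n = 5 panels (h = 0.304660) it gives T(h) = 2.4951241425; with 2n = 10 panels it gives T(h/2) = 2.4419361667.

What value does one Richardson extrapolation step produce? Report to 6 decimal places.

2.424207

Order 2 gives 2^r = 4 and 2^r − 1 = 3.
Top: 4(2.4419361667) − (2.4951241425) = 7.2726205243
(4 × 2.4419361667 − 2.4951241425)/(4 − 1) = 2.4242068414
Gap between inputs: 5.319e-02; correction applied: −0.0177293253.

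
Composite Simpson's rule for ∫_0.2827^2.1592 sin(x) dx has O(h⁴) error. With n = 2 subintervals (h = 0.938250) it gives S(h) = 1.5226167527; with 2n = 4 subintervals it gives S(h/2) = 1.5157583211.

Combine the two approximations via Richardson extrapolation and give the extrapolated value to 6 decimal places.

Error is O(h^4); halving h shrinks it by 2^4 = 16.
Top: 16(1.5157583211) − (1.5226167527) = 22.7295163849
R = 22.7295163849/15 = 1.5153010923
Gap between inputs: 6.858e-03; correction applied: −0.0004572288.

1.515301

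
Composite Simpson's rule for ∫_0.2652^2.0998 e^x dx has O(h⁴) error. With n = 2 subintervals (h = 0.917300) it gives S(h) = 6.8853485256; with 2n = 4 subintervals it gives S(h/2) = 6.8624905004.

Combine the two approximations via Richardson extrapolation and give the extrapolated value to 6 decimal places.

Order 4 gives 2^r = 16 and 2^r − 1 = 15.
Numerator 16×A(h/2) − A(h) = 16×6.8624905004 − 6.8853485256 = 102.9144994808
Denominator 16 − 1 = 15.
(16×6.8624905004 − 6.8853485256)/(16 − 1) = 6.8609666321
Correction |R − A(h/2)| = 1.524e-03; gap |A(h/2) − A(h)| = 2.286e-02.

6.860967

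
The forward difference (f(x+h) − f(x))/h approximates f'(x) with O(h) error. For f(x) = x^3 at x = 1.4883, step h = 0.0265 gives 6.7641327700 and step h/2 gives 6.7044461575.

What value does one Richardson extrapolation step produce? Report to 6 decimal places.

The method has order 1: 2^1 = 2.
2^1·A(h/2) = 13.4088923150; minus A(h) gives 6.6447595450.
Divide by 2^1 − 1 = 1.
(2·6.7044461575 − 6.7641327700)/(2 − 1) = 6.6447595450
Gap between inputs: 5.969e-02; correction applied: −0.0596866125.

6.644760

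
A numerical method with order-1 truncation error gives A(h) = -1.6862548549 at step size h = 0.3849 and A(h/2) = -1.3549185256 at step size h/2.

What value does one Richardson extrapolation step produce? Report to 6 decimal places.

-1.023582

With r = 1 the leading error scales as h^1, so the weight is 2^1 = 2.
Weighted: (-2.7098370512) − (-1.6862548549) = -1.0235821963
(2 × (-1.3549185256) − (-1.6862548549))/(2 − 1) = -1.0235821963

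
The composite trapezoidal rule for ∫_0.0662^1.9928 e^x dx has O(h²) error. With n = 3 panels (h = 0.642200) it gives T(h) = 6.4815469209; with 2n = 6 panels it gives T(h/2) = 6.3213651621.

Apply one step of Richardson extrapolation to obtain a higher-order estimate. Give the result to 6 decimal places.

6.267971

Leading term ∝ h^2; use weight 4 = 2^2.
2^2·A(h/2) = 25.2854606484; minus A(h) gives 18.8039137275.
Denominator 4 − 1 = 3.
Extrapolated: 18.8039137275 / 3 = 6.2679712425
Shift from A(h/2): −0.0533939196.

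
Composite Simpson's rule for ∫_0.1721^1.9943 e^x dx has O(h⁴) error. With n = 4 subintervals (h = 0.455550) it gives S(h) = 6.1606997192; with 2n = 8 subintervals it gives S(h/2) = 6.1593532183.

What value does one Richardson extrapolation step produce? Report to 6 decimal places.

6.159263

The method has order 4: 2^4 = 16.
2^4 × A(h/2) = 98.5496514928; minus A(h) gives 92.3889517736.
Denominator 16 − 1 = 15.
Extrapolated: 92.3889517736 / 15 = 6.1592634516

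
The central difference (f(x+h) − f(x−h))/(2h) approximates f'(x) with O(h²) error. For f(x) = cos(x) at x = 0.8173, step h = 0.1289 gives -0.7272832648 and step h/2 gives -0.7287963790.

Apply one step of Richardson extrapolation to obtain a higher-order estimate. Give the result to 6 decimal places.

Order 2 gives 2^r = 4 and 2^r − 1 = 3.
A(h/2) − A(h) = -0.7287963790 − (-0.7272832648) = -0.0015131142
Divide by 2^2 − 1 = 3: (-0.0015131142)/3 = -0.0005043714
R = -0.7287963790 − 0.0005043714 = -0.7293007504

-0.729301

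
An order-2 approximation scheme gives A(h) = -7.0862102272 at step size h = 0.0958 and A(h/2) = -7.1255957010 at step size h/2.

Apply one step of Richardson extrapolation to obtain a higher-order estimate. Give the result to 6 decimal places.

-7.138724

The method has order 2: 2^2 = 4.
Weighted: (-28.5023828040) − (-7.0862102272) = -21.4161725768
(4*(-7.1255957010) − (-7.0862102272))/(4 − 1) = -7.1387241923
Correction |R − A(h/2)| = 1.313e-02; gap |A(h/2) − A(h)| = 3.939e-02.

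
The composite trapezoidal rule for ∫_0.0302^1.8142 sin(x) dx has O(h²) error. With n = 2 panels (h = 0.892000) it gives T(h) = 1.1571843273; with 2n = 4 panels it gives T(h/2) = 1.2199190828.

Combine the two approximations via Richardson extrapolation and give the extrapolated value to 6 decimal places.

Order 2 gives 2^r = 4 and 2^r − 1 = 3.
Weighted: 4.8796763312 − 1.1571843273 = 3.7224920039
Extrapolated: 3.7224920039 / 3 = 1.2408306680

1.240831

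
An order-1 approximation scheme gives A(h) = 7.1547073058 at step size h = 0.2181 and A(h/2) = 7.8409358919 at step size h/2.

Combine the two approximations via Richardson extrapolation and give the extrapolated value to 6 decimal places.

8.527164

Order 1 gives 2^r = 2 and 2^r − 1 = 1.
2 × 7.8409358919 = 15.6818717838; 15.6818717838 − 7.1547073058 = 8.5271644780
R = 8.5271644780/1 = 8.5271644780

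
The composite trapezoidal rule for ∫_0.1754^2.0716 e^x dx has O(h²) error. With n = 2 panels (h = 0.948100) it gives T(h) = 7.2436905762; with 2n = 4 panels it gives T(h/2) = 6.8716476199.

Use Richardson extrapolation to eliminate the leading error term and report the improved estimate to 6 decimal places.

6.747633

Order 2 gives 2^r = 4 and 2^r − 1 = 3.
Numerator 4×A(h/2) − A(h) = 4×6.8716476199 − 7.2436905762 = 20.2428999034
(4×6.8716476199 − 7.2436905762)/(4 − 1) = 6.7476333011
Correction |R − A(h/2)| = 1.240e-01; gap |A(h/2) − A(h)| = 3.720e-01.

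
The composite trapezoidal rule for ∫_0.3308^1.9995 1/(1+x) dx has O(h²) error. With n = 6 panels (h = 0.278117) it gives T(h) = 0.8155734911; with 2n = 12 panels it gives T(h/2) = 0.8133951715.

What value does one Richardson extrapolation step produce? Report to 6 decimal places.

r = 2, so 2^r = 4.
Numerator 4×A(h/2) − A(h) = 4×0.8133951715 − 0.8155734911 = 2.4380071949
2.4380071949 ÷ 3 = 0.8126690650

0.812669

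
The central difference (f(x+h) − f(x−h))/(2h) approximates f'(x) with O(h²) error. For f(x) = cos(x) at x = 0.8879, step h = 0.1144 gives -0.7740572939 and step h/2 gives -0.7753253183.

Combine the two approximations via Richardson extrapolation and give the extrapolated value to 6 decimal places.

With r = 2 the leading error scales as h^2, so the weight is 2^2 = 4.
Numerator 4 × A(h/2) − A(h) = 4 × (-0.7753253183) − (-0.7740572939) = -2.3272439793
Denominator 4 − 1 = 3.
So the Richardson estimate is -0.7757479931.

-0.775748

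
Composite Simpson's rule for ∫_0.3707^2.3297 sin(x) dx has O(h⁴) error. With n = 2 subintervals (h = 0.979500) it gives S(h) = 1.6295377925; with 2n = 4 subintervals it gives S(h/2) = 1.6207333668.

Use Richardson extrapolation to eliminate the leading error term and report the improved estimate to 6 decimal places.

r = 4: numerator weight 16, denominator 15.
Weighted: 25.9317338688 − 1.6295377925 = 24.3021960763
Extrapolated: 24.3021960763 / 15 = 1.6201464051
Shift from A(h/2): −0.0005869617.

1.620146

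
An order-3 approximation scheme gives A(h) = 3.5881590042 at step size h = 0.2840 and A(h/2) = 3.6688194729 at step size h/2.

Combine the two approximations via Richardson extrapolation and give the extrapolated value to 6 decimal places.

With r = 3 the leading error scales as h^3, so the weight is 2^3 = 8.
Weighted: 29.3505557832 − 3.5881590042 = 25.7623967790
Denominator 8 − 1 = 7.
R = 25.7623967790/7 = 3.6803423970

3.680342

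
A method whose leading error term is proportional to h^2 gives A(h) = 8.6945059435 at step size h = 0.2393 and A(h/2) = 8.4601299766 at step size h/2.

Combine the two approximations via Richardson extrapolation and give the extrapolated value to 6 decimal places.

Leading term ∝ h^2; use weight 4 = 2^2.
Weighted: 33.8405199064 − 8.6945059435 = 25.1460139629
Denominator 4 − 1 = 3.
Extrapolated: 25.1460139629 / 3 = 8.3820046543
Correction |R − A(h/2)| = 7.813e-02; gap |A(h/2) − A(h)| = 2.344e-01.

8.382005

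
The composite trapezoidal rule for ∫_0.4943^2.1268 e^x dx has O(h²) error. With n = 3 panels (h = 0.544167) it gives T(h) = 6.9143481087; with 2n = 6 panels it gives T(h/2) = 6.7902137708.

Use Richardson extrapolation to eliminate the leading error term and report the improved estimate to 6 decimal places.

r = 2: numerator weight 4, denominator 3.
Weighted: 27.1608550832 − 6.9143481087 = 20.2465069745
Divide by 2^2 − 1 = 3.
R = 20.2465069745/3 = 6.7488356582
Gap between inputs: 1.241e-01; correction applied: −0.0413781126.

6.748836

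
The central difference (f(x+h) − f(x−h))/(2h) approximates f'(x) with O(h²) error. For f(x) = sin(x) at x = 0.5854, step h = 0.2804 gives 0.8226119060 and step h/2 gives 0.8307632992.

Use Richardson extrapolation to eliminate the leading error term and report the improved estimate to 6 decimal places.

Error is O(h^2); halving h shrinks it by 2^2 = 4.
4*0.8307632992 = 3.3230531968; 3.3230531968 − 0.8226119060 = 2.5004412908
R = 2.5004412908/3 = 0.8334804303

0.833480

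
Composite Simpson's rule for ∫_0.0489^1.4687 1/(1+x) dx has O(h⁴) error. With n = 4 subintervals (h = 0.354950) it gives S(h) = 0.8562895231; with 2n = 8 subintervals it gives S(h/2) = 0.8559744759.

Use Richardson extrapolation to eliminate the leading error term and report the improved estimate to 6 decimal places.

Order 4 gives 2^r = 16 and 2^r − 1 = 15.
Numerator 16×A(h/2) − A(h) = 16×0.8559744759 − 0.8562895231 = 12.8393020913
Denominator 16 − 1 = 15.
12.8393020913 ÷ 15 = 0.8559534728

0.855953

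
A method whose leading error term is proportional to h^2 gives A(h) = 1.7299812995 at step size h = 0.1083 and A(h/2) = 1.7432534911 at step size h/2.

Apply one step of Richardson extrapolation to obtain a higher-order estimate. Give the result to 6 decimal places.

Order 2 gives 2^r = 4 and 2^r − 1 = 3.
Weighted: 6.9730139644 − 1.7299812995 = 5.2430326649
Divide by 2^2 − 1 = 3.
Result: 1.7476775550

1.747678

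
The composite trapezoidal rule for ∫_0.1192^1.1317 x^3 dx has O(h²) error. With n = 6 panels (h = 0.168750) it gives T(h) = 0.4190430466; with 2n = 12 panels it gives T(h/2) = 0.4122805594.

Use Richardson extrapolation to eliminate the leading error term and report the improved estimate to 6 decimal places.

0.410026

With r = 2 the leading error scales as h^2, so the weight is 2^2 = 4.
Weighted: 1.6491222376 − 0.4190430466 = 1.2300791910
Denominator 4 − 1 = 3.
Result: 0.4100263970
Shift from A(h/2): −0.0022541624.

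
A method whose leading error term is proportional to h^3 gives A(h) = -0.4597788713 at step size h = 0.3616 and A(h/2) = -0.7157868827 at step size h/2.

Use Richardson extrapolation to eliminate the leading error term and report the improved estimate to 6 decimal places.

-0.752359

Method order is 3; weight 2^3 = 8.
Difference of the inputs: -0.7157868827 − (-0.4597788713) = -0.2560080114
Divide by 2^3 − 1 = 7: (-0.2560080114)/7 = -0.0365725731
R = A(h/2) + (A(h/2) − A(h))/7 = -0.7157868827 − 0.0365725731 = -0.7523594558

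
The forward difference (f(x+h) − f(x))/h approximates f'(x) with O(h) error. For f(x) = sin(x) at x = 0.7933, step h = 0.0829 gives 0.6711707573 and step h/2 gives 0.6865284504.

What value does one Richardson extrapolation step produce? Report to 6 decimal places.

Method order is 1; weight 2^1 = 2.
A(h/2) − A(h) = 0.6865284504 − 0.6711707573 = 0.0153576931
Correction (A(h/2) − A(h))/(2 − 1) = 0.0153576931/1 = 0.0153576931
R = A(h/2) + (A(h/2) − A(h))/1 = 0.6865284504 + 0.0153576931 = 0.7018861435

0.701886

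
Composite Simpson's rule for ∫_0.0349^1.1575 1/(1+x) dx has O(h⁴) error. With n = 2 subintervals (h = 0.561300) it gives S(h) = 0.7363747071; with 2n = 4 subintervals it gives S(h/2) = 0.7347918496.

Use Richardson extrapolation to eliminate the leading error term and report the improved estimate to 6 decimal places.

r = 4, so 2^r = 16.
16×0.7347918496 − 0.7363747071 = 11.0202948865
11.0202948865 ÷ 15 = 0.7346863258
Gap between inputs: 1.583e-03; correction applied: −0.0001055238.

0.734686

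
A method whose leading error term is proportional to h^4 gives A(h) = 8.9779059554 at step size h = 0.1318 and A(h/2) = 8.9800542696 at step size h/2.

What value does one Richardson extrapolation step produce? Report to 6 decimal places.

8.980197

With r = 4 the leading error scales as h^4, so the weight is 2^4 = 16.
16·8.9800542696 = 143.6808683136; 143.6808683136 − 8.9779059554 = 134.7029623582
Extrapolated: 134.7029623582 / 15 = 8.9801974905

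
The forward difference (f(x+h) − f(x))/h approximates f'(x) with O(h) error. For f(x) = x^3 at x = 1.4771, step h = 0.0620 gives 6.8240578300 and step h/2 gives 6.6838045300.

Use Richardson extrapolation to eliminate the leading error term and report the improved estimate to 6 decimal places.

With r = 1 the leading error scales as h^1, so the weight is 2^1 = 2.
Weighted: 13.3676090600 − 6.8240578300 = 6.5435512300
6.5435512300 ÷ 1 = 6.5435512300

6.543551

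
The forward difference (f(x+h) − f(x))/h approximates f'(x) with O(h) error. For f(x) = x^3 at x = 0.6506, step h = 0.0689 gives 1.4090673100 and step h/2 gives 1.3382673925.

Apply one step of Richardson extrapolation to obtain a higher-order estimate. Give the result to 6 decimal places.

1.267467

Order 1 gives 2^r = 2 and 2^r − 1 = 1.
Weighted: 2.6765347850 − 1.4090673100 = 1.2674674750
Divide by 2^1 − 1 = 1.
Result: 1.2674674750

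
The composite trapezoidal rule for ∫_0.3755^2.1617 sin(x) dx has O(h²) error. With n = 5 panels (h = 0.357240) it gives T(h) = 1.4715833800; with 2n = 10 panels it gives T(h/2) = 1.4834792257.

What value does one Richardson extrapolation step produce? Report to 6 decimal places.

1.487445

With r = 2 the leading error scales as h^2, so the weight is 2^2 = 4.
Difference of the inputs: 1.4834792257 − 1.4715833800 = 0.0118958457
Divide by 2^2 − 1 = 3: 0.0118958457/3 = 0.0039652819
R = A(h/2) + (A(h/2) − A(h))/3 = 1.4834792257 + 0.0039652819 = 1.4874445076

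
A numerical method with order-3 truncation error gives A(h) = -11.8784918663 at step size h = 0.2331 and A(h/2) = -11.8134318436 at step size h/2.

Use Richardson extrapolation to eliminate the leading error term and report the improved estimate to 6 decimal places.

Leading term ∝ h^3; use weight 8 = 2^3.
2^3*A(h/2) = -94.5074547488; minus A(h) gives -82.6289628825.
Divide by 2^3 − 1 = 7.
Extrapolated: (-82.6289628825) / 7 = -11.8041375546
Gap between inputs: 6.506e-02; correction applied: +0.0092942890.

-11.804138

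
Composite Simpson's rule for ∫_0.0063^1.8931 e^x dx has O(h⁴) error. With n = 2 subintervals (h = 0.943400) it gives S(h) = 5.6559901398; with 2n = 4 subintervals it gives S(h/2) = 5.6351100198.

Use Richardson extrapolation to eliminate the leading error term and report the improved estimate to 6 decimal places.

Method order is 4; weight 2^4 = 16.
Numerator 16×A(h/2) − A(h) = 16×5.6351100198 − 5.6559901398 = 84.5057701770
84.5057701770 ÷ 15 = 5.6337180118

5.633718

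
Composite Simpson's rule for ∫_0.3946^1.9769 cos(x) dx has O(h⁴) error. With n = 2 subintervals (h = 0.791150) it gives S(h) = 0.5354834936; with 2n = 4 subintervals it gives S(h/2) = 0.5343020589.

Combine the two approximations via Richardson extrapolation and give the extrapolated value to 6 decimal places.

r = 4: numerator weight 16, denominator 15.
A(h/2) − A(h) = 0.5343020589 − 0.5354834936 = -0.0011814347
Divide by 2^4 − 1 = 15: (-0.0011814347)/15 = -0.0000787623
R = 0.5343020589 − 0.0000787623 = 0.5342232966

0.534223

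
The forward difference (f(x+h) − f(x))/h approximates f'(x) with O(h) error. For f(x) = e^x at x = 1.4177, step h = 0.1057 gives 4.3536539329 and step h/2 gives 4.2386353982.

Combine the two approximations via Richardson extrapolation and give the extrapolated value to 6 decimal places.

4.123617

Order 1 gives 2^r = 2 and 2^r − 1 = 1.
Weighted: 8.4772707964 − 4.3536539329 = 4.1236168635
Denominator 2 − 1 = 1.
Extrapolated: 4.1236168635 / 1 = 4.1236168635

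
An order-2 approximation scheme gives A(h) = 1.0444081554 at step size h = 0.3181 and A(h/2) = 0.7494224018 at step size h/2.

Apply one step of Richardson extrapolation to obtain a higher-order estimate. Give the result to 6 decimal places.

0.651094

r = 2, so 2^r = 4.
4×0.7494224018 = 2.9976896072; subtract 1.0444081554 → 1.9532814518
Divide by 2^2 − 1 = 3.
So the Richardson estimate is 0.6510938173.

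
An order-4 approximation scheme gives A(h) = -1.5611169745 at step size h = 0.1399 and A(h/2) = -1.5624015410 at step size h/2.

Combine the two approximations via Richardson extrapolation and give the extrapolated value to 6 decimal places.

-1.562487

Leading term ∝ h^4; use weight 16 = 2^4.
16*(-1.5624015410) = -24.9984246560; (-24.9984246560) − (-1.5611169745) = -23.4373076815
R = (-23.4373076815)/15 = -1.5624871788
Gap between inputs: 1.285e-03; correction applied: −0.0000856378.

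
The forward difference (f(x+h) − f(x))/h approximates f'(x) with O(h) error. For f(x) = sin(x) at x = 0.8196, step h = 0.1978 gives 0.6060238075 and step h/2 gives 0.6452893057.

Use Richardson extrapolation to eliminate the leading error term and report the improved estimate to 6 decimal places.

Leading term ∝ h^1; use weight 2 = 2^1.
2^1 × A(h/2) = 1.2905786114; minus A(h) gives 0.6845548039.
Divide by 2^1 − 1 = 1.
Result: 0.6845548039
Shift from A(h/2): +0.0392654982.

0.684555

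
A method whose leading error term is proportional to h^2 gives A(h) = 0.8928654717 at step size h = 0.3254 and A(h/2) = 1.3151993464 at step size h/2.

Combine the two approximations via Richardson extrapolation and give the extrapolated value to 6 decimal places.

1.455977

The method has order 2: 2^2 = 4.
Weighted: 5.2607973856 − 0.8928654717 = 4.3679319139
Extrapolated: 4.3679319139 / 3 = 1.4559773046
Correction |R − A(h/2)| = 1.408e-01; gap |A(h/2) − A(h)| = 4.223e-01.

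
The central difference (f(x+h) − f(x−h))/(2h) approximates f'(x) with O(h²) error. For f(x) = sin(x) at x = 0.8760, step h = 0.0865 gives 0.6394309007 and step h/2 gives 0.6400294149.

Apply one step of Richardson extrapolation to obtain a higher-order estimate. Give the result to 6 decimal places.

0.640229

The method has order 2: 2^2 = 4.
Top: 4(0.6400294149) − (0.6394309007) = 1.9206867589
Denominator 4 − 1 = 3.
Extrapolated: 1.9206867589 / 3 = 0.6402289196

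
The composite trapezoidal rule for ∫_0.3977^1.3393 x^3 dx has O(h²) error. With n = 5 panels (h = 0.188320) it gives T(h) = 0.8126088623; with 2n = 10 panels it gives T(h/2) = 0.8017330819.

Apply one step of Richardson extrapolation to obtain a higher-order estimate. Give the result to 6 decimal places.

0.798108

With r = 2 the leading error scales as h^2, so the weight is 2^2 = 4.
4·0.8017330819 = 3.2069323276; subtract 0.8126088623 → 2.3943234653
Divide by 2^2 − 1 = 3.
(4·0.8017330819 − 0.8126088623)/(4 − 1) = 0.7981078218
Correction |R − A(h/2)| = 3.625e-03; gap |A(h/2) − A(h)| = 1.088e-02.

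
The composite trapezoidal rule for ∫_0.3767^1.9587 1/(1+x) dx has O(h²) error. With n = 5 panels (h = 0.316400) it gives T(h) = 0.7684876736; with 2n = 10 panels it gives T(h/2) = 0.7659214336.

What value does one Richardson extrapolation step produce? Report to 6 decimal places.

0.765066

r = 2, so 2^r = 4.
2^2*A(h/2) = 3.0636857344; minus A(h) gives 2.2951980608.
Divide by 2^2 − 1 = 3.
Result: 0.7650660203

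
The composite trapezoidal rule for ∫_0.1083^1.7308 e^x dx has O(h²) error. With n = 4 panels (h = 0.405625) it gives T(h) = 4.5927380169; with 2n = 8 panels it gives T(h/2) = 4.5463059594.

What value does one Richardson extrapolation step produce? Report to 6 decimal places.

4.530829

With r = 2 the leading error scales as h^2, so the weight is 2^2 = 4.
4 × 4.5463059594 = 18.1852238376; subtract 4.5927380169 → 13.5924858207
13.5924858207 ÷ 3 = 4.5308286069
Gap between inputs: 4.643e-02; correction applied: −0.0154773525.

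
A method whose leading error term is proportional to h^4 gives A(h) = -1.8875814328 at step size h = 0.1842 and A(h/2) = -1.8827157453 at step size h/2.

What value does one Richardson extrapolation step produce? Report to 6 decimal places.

-1.882391

Error is O(h^4); halving h shrinks it by 2^4 = 16.
16*(-1.8827157453) = -30.1234519248; subtract (-1.8875814328) → -28.2358704920
Divide by 2^4 − 1 = 15.
(-28.2358704920) ÷ 15 = -1.8823913661
Gap between inputs: 4.866e-03; correction applied: +0.0003243792.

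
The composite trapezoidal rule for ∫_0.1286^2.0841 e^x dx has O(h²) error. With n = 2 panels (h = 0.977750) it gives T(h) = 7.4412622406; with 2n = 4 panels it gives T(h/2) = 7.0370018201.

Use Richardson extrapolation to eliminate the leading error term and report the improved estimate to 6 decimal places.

6.902248

Order 2 gives 2^r = 4 and 2^r − 1 = 3.
Difference of the inputs: 7.0370018201 − 7.4412622406 = -0.4042604205
Correction (A(h/2) − A(h))/(4 − 1) = (-0.4042604205)/3 = -0.1347534735
R = A(h/2) + (A(h/2) − A(h))/3 = 7.0370018201 − 0.1347534735 = 6.9022483466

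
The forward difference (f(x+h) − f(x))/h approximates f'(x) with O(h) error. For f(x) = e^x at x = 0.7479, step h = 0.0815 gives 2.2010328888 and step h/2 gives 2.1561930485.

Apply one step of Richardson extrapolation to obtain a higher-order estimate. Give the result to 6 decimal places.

2.111353

With r = 1 the leading error scales as h^1, so the weight is 2^1 = 2.
2*2.1561930485 − 2.2010328888 = 2.1113532082
Denominator 2 − 1 = 1.
Extrapolated: 2.1113532082 / 1 = 2.1113532082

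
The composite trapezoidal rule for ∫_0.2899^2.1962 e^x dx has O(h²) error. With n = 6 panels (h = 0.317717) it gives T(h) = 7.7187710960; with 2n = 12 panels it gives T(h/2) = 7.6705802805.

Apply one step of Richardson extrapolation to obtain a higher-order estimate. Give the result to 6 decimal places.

Method order is 2; weight 2^2 = 4.
4 × 7.6705802805 − 7.7187710960 = 22.9635500260
(4 × 7.6705802805 − 7.7187710960)/(4 − 1) = 7.6545166753
Correction |R − A(h/2)| = 1.606e-02; gap |A(h/2) − A(h)| = 4.819e-02.

7.654517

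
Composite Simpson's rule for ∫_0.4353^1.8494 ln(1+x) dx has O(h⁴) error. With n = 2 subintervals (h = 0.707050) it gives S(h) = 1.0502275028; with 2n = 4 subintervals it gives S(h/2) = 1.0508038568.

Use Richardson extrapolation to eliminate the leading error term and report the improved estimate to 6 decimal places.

r = 4: numerator weight 16, denominator 15.
Difference of the inputs: 1.0508038568 − 1.0502275028 = 0.0005763540
Divide by 2^4 − 1 = 15: 0.0005763540/15 = 0.0000384236
R = A(h/2) + (A(h/2) − A(h))/15 = 1.0508038568 + 0.0000384236 = 1.0508422804

1.050842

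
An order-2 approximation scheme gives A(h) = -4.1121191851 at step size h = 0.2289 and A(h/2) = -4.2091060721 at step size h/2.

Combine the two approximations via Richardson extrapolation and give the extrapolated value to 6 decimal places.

The method has order 2: 2^2 = 4.
A(h/2) − A(h) = -4.2091060721 − (-4.1121191851) = -0.0969868870
Correction (A(h/2) − A(h))/(4 − 1) = (-0.0969868870)/3 = -0.0323289623
R = -4.2091060721 − 0.0323289623 = -4.2414350344
Shift from A(h/2): −0.0323289623.

-4.241435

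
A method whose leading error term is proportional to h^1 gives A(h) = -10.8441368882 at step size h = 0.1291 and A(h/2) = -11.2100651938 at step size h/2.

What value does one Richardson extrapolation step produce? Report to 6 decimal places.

The method has order 1: 2^1 = 2.
Top: 2(-11.2100651938) − (-10.8441368882) = -11.5759934994
Extrapolated: (-11.5759934994) / 1 = -11.5759934994
Shift from A(h/2): −0.3659283056.

-11.575993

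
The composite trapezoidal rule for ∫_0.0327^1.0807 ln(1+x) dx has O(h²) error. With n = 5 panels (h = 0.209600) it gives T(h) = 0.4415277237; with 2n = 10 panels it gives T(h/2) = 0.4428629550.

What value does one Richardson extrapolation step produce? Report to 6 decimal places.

r = 2: numerator weight 4, denominator 3.
Difference of the inputs: 0.4428629550 − 0.4415277237 = 0.0013352313
Correction (A(h/2) − A(h))/(4 − 1) = 0.0013352313/3 = 0.0004450771
R = A(h/2) + (A(h/2) − A(h))/3 = 0.4428629550 + 0.0004450771 = 0.4433080321
Gap between inputs: 1.335e-03; correction applied: +0.0004450771.

0.443308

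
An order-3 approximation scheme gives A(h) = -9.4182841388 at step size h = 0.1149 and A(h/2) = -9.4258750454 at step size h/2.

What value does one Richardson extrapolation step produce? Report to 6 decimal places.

-9.426959

Method order is 3; weight 2^3 = 8.
8 × (-9.4258750454) = -75.4070003632; subtract (-9.4182841388) → -65.9887162244
Denominator 8 − 1 = 7.
(8 × (-9.4258750454) − (-9.4182841388))/(8 − 1) = -9.4269594606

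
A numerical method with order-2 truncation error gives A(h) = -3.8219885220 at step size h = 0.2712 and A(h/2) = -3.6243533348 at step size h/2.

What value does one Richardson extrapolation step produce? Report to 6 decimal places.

-3.558475

Error is O(h^2); halving h shrinks it by 2^2 = 4.
2^2·A(h/2) = -14.4974133392; minus A(h) gives -10.6754248172.
Divide by 2^2 − 1 = 3.
(-10.6754248172) ÷ 3 = -3.5584749391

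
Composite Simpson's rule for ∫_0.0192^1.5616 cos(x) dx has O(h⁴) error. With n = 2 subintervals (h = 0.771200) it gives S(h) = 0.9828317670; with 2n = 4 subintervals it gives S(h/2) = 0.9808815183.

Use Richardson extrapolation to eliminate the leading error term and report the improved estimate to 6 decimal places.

Error is O(h^4); halving h shrinks it by 2^4 = 16.
A(h/2) − A(h) = 0.9808815183 − 0.9828317670 = -0.0019502487
Correction (A(h/2) − A(h))/(16 − 1) = (-0.0019502487)/15 = -0.0001300166
R = A(h/2) + (A(h/2) − A(h))/15 = 0.9808815183 − 0.0001300166 = 0.9807515017
Correction |R − A(h/2)| = 1.300e-04; gap |A(h/2) − A(h)| = 1.950e-03.

0.980752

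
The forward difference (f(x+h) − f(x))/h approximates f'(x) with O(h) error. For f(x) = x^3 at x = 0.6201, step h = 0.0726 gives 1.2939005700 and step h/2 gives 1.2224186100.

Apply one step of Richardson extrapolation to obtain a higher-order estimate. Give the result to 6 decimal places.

1.150937

Error is O(h^1); halving h shrinks it by 2^1 = 2.
2 × 1.2224186100 = 2.4448372200; subtract 1.2939005700 → 1.1509366500
Divide by 2^1 − 1 = 1.
(2 × 1.2224186100 − 1.2939005700)/(2 − 1) = 1.1509366500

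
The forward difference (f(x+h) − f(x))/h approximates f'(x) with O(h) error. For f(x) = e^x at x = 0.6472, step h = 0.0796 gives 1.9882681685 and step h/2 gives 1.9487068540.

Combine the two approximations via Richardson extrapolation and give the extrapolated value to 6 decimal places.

1.909146

Order 1 gives 2^r = 2 and 2^r − 1 = 1.
Numerator 2*A(h/2) − A(h) = 2*1.9487068540 − 1.9882681685 = 1.9091455395
1.9091455395 ÷ 1 = 1.9091455395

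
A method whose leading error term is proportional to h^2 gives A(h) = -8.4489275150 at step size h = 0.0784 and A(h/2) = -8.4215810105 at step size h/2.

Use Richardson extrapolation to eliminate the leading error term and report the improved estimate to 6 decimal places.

-8.412466

Order 2 gives 2^r = 4 and 2^r − 1 = 3.
Numerator 4×A(h/2) − A(h) = 4×(-8.4215810105) − (-8.4489275150) = -25.2373965270
R = (-25.2373965270)/3 = -8.4124655090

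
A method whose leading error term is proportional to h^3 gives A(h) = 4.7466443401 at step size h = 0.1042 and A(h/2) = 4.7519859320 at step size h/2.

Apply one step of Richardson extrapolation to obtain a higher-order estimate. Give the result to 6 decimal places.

The method has order 3: 2^3 = 8.
Difference of the inputs: 4.7519859320 − 4.7466443401 = 0.0053415919
Divide by 2^3 − 1 = 7: 0.0053415919/7 = 0.0007630846
R = 4.7519859320 + 0.0007630846 = 4.7527490166

4.752749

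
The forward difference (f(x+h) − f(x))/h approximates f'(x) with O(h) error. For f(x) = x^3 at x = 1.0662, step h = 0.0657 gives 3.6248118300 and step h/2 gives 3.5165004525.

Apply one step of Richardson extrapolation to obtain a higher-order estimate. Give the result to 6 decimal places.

r = 1, so 2^r = 2.
Difference of the inputs: 3.5165004525 − 3.6248118300 = -0.1083113775
Divide by 2^1 − 1 = 1: (-0.1083113775)/1 = -0.1083113775
R = 3.5165004525 − 0.1083113775 = 3.4081890750
Gap between inputs: 1.083e-01; correction applied: −0.1083113775.

3.408189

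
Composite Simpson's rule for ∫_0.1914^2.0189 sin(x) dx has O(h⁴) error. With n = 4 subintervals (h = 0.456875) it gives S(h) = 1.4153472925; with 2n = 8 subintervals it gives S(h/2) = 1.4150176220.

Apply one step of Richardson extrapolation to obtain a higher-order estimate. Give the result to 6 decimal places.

With r = 4 the leading error scales as h^4, so the weight is 2^4 = 16.
Top: 16(1.4150176220) − (1.4153472925) = 21.2249346595
R = 21.2249346595/15 = 1.4149956440
Gap between inputs: 3.297e-04; correction applied: −0.0000219780.

1.414996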